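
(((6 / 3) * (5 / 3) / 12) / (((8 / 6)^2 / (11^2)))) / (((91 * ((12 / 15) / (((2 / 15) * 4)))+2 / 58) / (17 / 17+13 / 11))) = 4785 / 15838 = 0.30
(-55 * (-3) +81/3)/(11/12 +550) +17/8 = 130819/52888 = 2.47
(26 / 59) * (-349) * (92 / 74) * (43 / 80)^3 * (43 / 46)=-15511100137 / 558848000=-27.76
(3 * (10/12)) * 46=115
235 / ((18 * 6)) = 2.18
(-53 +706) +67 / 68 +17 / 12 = 66851 / 102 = 655.40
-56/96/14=-1/24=-0.04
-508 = -508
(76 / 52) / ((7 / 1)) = 19 / 91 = 0.21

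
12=12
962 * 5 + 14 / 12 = 4811.17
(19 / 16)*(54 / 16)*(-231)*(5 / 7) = -84645 / 128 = -661.29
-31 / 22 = -1.41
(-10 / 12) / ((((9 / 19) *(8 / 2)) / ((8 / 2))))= -95 / 54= -1.76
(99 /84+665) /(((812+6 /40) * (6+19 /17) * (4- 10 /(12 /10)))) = -0.03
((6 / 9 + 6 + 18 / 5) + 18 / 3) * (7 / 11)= 1708 / 165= 10.35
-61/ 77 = -0.79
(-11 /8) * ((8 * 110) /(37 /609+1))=-368445 /323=-1140.70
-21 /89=-0.24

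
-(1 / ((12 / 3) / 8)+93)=-95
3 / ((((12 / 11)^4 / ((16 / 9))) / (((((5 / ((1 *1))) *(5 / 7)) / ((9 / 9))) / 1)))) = 366025 / 27216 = 13.45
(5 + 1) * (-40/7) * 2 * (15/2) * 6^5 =-27993600/7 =-3999085.71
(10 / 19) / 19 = 10 / 361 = 0.03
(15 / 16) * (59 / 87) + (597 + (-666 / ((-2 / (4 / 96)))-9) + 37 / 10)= 606.21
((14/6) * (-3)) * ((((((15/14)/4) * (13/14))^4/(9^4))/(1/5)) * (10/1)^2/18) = -2231328125/19672689770496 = -0.00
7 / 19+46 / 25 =1049 / 475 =2.21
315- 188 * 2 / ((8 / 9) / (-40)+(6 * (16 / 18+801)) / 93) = 307.73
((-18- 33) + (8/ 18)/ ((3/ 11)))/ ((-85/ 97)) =129301/ 2295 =56.34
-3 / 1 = -3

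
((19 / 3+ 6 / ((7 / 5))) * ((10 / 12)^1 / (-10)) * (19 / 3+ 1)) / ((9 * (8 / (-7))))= 2453 / 3888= 0.63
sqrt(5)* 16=16* sqrt(5)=35.78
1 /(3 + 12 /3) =1 /7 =0.14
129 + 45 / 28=3657 / 28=130.61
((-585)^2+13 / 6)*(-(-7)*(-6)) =-14373541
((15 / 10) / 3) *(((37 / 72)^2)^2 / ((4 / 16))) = 1874161 / 13436928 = 0.14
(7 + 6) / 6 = 13 / 6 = 2.17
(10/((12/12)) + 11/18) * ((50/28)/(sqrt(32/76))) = 4775 * sqrt(38)/1008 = 29.20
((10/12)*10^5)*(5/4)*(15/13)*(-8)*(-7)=87500000/13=6730769.23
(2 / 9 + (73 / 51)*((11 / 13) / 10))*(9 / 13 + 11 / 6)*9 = 1345313 / 172380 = 7.80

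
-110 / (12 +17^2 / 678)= -14916 / 1685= -8.85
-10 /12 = -5 /6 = -0.83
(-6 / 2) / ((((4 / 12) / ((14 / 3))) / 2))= -84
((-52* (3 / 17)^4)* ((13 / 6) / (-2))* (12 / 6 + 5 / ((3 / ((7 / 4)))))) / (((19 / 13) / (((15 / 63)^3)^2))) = 2025359375 / 60489854066124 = 0.00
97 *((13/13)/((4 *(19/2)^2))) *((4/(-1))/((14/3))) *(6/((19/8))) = -27936/48013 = -0.58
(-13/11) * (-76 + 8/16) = 1963/22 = 89.23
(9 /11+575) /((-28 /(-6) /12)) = 114012 /77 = 1480.68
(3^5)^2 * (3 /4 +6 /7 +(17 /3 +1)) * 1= 13679685 /28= 488560.18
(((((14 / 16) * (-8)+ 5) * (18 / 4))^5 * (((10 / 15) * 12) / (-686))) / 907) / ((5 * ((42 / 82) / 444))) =131.63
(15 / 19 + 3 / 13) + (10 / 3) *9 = 7662 / 247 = 31.02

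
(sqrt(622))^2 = 622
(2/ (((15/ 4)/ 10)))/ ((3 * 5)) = 0.36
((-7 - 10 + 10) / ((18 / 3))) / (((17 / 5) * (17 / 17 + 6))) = -5 / 102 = -0.05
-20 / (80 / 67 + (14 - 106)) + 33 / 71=73978 / 107991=0.69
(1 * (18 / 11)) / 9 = 0.18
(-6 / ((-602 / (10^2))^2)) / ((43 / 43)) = -15000 / 90601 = -0.17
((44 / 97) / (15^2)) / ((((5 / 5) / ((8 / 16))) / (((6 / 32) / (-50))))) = -11 / 2910000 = -0.00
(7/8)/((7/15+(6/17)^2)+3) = 4335/17792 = 0.24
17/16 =1.06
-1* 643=-643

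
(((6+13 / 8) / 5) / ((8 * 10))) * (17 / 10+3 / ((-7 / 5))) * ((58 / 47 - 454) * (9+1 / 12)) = 3916261 / 112800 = 34.72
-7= -7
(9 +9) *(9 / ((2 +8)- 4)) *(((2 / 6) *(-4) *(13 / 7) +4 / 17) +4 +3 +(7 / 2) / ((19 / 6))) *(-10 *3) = -10740060 / 2261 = -4750.14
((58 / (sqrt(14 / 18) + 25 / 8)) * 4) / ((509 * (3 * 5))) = 27840 / 2635093 - 14848 * sqrt(7) / 13175465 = 0.01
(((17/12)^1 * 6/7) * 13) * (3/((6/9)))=1989/28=71.04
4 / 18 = 2 / 9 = 0.22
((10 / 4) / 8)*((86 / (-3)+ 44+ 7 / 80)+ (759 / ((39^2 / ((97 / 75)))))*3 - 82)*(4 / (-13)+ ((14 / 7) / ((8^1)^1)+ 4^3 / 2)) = -21775043939 / 33745920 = -645.26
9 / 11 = 0.82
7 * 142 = 994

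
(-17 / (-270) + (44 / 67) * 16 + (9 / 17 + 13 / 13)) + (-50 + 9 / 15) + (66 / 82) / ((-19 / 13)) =-9067776271 / 239565870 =-37.85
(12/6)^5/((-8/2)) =-8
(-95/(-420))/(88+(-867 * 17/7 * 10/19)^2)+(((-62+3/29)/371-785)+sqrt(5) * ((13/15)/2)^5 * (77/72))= -2202329305332994373/2804918906251056+28589561 * sqrt(5)/1749600000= -785.13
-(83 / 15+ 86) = -1373 / 15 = -91.53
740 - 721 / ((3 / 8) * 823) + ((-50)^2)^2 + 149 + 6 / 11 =169767845717 / 27159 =6250887.21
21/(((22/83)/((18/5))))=15687/55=285.22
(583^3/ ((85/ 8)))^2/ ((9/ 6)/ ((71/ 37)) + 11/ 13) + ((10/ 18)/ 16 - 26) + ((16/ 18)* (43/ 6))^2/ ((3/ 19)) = 162327374700865101536563787/ 759715686000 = 213668583777096.19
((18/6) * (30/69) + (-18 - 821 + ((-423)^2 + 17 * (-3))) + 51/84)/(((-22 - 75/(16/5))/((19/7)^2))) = -165566653068/5735303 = -28867.99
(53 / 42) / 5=53 / 210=0.25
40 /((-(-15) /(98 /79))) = 784 /237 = 3.31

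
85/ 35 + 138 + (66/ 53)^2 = 2791739/ 19663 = 141.98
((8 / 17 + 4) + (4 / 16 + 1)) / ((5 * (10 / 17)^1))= 389 / 200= 1.94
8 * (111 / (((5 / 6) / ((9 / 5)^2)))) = 3452.54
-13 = -13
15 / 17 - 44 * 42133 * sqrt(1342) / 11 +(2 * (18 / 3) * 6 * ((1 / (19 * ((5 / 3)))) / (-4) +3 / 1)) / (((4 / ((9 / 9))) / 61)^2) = -6123784.19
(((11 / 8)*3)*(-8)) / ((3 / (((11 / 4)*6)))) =-363 / 2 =-181.50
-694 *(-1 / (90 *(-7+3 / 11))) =-3817 / 3330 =-1.15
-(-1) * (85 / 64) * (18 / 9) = 85 / 32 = 2.66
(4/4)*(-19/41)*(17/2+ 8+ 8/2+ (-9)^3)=26923/82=328.33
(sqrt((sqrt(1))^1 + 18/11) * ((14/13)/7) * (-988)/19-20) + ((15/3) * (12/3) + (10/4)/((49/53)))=265/98-8 * sqrt(319)/11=-10.29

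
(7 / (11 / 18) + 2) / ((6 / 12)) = 296 / 11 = 26.91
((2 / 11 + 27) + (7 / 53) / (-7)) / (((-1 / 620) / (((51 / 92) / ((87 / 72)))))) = -7726.17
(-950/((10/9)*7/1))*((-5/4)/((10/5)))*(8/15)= 285/7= 40.71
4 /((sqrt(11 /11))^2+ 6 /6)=2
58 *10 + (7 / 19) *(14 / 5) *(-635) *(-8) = 5820.42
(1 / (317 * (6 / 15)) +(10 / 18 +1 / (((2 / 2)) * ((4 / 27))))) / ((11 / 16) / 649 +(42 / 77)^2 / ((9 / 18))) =340473188 / 27751131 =12.27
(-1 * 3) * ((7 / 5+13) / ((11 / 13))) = -2808 / 55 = -51.05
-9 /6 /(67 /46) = -69 /67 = -1.03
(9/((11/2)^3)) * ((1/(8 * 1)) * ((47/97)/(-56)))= -423/7229992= -0.00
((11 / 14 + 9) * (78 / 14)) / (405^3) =1781 / 2170050750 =0.00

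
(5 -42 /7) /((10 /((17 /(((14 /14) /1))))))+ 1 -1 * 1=-17 /10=-1.70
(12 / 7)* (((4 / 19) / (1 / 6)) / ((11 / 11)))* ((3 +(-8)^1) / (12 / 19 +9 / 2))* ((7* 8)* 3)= -4608 / 13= -354.46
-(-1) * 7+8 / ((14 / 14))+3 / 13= 198 / 13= 15.23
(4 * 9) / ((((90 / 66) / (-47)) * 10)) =-124.08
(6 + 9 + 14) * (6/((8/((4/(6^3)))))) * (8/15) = 0.21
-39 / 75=-0.52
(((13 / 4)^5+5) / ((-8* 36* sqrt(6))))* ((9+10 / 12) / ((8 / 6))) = -7402789* sqrt(6) / 4718592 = -3.84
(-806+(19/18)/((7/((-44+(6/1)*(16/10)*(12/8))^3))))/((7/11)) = -408587014/55125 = -7412.01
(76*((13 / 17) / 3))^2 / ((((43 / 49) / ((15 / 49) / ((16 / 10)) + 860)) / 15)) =5518073.48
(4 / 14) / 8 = 1 / 28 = 0.04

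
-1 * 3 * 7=-21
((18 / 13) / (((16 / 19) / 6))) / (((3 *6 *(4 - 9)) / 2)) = -57 / 260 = -0.22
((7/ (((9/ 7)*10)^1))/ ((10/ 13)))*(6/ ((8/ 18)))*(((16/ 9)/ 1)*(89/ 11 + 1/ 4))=233779/ 1650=141.68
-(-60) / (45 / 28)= 112 / 3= 37.33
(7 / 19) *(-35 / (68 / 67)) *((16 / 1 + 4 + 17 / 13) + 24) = -508865 / 884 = -575.64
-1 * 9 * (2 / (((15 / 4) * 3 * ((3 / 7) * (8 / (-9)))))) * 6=126 / 5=25.20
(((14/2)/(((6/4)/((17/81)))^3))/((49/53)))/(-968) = -260389/12153524229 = -0.00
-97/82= -1.18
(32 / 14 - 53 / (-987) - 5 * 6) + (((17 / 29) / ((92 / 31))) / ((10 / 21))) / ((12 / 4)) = -724749637 / 26333160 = -27.52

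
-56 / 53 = -1.06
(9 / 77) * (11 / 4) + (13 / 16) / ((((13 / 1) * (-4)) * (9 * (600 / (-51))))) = 259319 / 806400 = 0.32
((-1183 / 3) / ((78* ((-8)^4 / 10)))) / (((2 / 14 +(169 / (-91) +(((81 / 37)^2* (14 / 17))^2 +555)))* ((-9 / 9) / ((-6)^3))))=-1725099604865 / 368094359215616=-0.00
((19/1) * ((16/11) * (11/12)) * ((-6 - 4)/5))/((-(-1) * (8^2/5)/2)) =-95/12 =-7.92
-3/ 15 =-0.20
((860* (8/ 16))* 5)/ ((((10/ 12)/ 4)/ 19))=196080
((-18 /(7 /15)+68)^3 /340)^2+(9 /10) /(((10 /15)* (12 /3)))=76423937053591 /13600224400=5619.31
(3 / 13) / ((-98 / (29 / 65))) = -87 / 82810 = -0.00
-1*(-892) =892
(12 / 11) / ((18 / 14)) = 28 / 33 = 0.85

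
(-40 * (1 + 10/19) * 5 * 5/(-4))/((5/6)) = 8700/19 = 457.89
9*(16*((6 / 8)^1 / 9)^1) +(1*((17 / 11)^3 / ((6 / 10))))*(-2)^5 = -738164 / 3993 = -184.86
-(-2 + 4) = -2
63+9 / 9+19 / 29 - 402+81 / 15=-48132 / 145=-331.94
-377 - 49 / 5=-1934 / 5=-386.80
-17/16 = -1.06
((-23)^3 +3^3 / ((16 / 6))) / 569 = -97255 / 4552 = -21.37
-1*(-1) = 1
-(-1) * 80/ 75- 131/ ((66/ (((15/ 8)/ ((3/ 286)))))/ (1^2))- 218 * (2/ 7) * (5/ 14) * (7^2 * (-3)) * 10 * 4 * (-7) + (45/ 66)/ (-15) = -403019659/ 440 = -915953.77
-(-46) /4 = 23 /2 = 11.50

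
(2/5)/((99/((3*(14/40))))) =7/1650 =0.00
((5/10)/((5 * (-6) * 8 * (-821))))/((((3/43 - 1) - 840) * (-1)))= 43/14249932800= 0.00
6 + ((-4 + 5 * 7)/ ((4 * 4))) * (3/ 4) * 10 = 657/ 32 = 20.53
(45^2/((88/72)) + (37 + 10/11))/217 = 18642/2387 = 7.81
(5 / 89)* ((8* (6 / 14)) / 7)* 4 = 480 / 4361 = 0.11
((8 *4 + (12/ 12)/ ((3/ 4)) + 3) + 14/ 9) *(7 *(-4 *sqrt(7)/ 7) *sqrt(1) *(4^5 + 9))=-1409012 *sqrt(7)/ 9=-414210.59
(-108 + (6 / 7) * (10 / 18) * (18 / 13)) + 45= -5673 / 91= -62.34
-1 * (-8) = 8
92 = 92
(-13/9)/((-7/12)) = 52/21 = 2.48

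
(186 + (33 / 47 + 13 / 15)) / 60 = 33059 / 10575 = 3.13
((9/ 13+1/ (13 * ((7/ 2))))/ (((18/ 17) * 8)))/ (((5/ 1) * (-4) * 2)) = -17/ 8064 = -0.00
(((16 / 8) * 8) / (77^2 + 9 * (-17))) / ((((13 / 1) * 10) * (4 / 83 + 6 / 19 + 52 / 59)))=4897 / 286198900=0.00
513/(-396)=-57/44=-1.30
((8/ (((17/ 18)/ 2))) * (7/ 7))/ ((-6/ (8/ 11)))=-384/ 187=-2.05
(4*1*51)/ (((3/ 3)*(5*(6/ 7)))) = 238/ 5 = 47.60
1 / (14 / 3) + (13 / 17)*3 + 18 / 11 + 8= 31795 / 2618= 12.14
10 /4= 5 /2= 2.50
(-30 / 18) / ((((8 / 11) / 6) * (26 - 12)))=-55 / 56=-0.98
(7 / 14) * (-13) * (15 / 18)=-65 / 12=-5.42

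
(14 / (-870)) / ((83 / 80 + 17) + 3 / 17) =-0.00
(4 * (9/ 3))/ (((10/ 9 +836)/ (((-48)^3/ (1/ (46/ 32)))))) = -8584704/ 3767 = -2278.92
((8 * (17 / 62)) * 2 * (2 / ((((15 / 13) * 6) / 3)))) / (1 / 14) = 24752 / 465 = 53.23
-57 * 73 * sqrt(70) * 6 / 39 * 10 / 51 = -27740 * sqrt(70) / 221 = -1050.18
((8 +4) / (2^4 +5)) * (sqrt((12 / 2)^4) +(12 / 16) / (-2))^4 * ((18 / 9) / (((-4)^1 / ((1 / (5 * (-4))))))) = 1319500125 / 57344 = 23010.26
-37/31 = -1.19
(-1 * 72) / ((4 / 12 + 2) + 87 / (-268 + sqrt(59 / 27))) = -315514629 / 8802398 - 21141 * sqrt(177) / 8802398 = -35.88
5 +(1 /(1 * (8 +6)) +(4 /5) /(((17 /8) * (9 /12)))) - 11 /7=2041 /510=4.00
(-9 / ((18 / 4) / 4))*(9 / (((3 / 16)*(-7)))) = 384 / 7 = 54.86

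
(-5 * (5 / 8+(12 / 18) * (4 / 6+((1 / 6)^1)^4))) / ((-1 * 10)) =0.53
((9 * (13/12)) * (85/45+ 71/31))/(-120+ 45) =-7579/13950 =-0.54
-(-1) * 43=43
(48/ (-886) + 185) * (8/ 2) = 327724/ 443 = 739.78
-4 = -4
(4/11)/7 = 4/77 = 0.05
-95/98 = -0.97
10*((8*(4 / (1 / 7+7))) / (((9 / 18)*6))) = 14.93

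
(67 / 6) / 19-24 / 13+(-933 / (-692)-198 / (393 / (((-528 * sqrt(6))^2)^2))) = -94690504162438016179 / 67173132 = -1409648491043.09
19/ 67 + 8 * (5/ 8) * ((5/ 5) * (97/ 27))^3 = 306119432/ 1318761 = 232.13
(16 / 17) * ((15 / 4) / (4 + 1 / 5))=100 / 119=0.84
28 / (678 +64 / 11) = 154 / 3761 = 0.04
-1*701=-701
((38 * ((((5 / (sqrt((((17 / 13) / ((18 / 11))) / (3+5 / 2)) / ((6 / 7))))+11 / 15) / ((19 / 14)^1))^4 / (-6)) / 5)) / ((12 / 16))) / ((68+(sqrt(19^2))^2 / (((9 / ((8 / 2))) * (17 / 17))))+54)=-48.47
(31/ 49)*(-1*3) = -93/ 49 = -1.90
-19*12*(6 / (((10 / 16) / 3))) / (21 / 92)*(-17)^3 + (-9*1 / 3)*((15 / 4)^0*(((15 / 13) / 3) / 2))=128612749299 / 910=141332691.54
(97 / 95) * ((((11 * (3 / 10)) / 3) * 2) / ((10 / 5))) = 1067 / 950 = 1.12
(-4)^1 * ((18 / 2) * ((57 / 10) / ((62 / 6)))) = -3078 / 155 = -19.86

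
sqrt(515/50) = sqrt(1030)/10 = 3.21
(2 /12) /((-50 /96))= -8 /25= -0.32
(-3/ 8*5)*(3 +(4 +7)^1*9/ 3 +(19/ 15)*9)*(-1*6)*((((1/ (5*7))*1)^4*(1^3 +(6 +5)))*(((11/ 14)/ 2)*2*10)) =70389/ 2100875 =0.03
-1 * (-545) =545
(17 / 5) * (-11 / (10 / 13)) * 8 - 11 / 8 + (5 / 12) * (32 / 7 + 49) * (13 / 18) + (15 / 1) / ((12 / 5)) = -2318173 / 6300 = -367.96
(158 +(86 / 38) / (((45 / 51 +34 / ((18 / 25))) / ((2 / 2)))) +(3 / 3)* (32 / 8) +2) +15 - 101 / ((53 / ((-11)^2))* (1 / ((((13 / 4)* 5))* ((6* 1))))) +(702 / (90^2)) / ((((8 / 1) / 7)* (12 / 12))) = -22302.91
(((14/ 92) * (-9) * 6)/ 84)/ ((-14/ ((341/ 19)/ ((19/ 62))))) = 95139/ 232484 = 0.41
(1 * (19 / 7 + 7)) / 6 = 1.62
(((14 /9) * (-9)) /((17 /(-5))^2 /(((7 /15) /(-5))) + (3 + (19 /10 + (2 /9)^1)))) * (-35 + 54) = 8820 /3937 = 2.24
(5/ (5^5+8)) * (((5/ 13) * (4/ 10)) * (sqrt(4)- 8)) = -60/ 40729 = -0.00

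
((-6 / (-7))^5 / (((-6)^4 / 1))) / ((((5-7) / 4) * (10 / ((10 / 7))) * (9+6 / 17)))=-0.00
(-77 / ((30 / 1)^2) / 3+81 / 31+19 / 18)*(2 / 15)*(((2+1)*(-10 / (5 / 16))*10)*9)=-9749216 / 2325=-4193.21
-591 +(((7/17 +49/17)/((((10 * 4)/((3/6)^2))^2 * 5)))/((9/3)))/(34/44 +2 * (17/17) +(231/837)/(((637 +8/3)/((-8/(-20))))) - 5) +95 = -84264160577579/169887419200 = -496.00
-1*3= -3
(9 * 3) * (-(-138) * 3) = 11178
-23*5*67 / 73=-7705 / 73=-105.55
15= 15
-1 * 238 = -238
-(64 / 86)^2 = -1024 / 1849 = -0.55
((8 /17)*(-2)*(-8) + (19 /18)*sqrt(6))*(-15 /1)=-1920 /17-95*sqrt(6) /6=-151.72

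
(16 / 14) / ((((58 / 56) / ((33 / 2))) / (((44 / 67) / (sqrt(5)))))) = 23232 * sqrt(5) / 9715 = 5.35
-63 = -63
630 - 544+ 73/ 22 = 1965/ 22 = 89.32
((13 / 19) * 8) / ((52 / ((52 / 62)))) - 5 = -2893 / 589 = -4.91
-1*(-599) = 599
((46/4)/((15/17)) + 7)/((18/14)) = 4207/270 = 15.58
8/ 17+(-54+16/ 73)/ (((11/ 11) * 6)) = -31619/ 3723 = -8.49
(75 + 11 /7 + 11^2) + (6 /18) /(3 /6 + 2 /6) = 6929 /35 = 197.97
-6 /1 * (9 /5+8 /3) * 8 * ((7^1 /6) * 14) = -52528 /15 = -3501.87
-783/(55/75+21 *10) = -405/109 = -3.72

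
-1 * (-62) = 62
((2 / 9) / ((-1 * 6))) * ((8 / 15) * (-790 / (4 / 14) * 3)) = 4424 / 27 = 163.85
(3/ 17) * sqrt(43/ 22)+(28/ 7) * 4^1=3 * sqrt(946)/ 374+16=16.25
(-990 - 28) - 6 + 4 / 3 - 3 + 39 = -2960 / 3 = -986.67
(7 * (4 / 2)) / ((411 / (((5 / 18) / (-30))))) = -7 / 22194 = -0.00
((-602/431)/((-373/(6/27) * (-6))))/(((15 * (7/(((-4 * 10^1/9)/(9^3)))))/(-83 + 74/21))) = -1148272/1794157039143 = -0.00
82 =82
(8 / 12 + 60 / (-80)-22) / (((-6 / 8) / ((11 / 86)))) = 2915 / 774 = 3.77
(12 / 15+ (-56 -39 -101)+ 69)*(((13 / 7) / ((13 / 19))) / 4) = -85.64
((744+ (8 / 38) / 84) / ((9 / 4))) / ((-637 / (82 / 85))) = -97369096 / 194434695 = -0.50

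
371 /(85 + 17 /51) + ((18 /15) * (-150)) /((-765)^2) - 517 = -1706764219 /3329280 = -512.65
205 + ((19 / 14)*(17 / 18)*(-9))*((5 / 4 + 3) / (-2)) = 51411 / 224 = 229.51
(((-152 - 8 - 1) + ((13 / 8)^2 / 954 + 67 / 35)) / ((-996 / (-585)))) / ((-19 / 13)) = 63.93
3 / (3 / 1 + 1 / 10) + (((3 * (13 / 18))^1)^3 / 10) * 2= 100507 / 33480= 3.00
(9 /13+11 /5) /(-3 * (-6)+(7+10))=188 /2275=0.08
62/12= 31/6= 5.17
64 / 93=0.69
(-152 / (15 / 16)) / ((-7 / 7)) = 2432 / 15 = 162.13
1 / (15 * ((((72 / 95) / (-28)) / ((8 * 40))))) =-21280 / 27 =-788.15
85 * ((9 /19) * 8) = 6120 /19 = 322.11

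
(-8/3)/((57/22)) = -1.03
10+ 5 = 15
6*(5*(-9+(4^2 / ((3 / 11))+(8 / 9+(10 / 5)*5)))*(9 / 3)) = 5450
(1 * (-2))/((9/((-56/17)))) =0.73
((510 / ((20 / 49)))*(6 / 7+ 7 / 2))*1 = 21777 / 4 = 5444.25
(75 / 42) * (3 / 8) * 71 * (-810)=-2156625 / 56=-38511.16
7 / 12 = 0.58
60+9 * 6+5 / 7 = 803 / 7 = 114.71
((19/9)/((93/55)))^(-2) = 700569/1092025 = 0.64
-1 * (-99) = 99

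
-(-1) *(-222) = -222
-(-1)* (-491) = -491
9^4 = 6561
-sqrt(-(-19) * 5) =-9.75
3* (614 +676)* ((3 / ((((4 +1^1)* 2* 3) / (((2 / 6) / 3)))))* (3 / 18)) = 43 / 6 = 7.17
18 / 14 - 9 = -54 / 7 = -7.71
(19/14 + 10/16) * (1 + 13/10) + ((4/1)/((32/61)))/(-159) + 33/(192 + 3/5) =44609699/9527280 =4.68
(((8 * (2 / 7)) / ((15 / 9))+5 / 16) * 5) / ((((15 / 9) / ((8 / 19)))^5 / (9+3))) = 5631565824 / 54164665625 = 0.10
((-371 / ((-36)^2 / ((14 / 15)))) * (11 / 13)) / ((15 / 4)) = -28567 / 473850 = -0.06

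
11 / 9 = 1.22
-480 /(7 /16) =-7680 /7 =-1097.14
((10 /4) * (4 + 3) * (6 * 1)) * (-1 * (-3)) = 315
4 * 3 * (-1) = -12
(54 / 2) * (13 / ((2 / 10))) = 1755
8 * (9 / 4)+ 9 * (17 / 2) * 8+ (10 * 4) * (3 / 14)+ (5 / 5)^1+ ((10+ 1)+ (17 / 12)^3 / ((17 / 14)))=3948817 / 6048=652.91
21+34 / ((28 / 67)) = 1433 / 14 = 102.36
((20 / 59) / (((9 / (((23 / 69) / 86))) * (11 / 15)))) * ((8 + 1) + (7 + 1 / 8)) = 25 / 7788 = 0.00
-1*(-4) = 4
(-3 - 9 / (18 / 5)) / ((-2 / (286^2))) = 224939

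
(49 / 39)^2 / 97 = 2401 / 147537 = 0.02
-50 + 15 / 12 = -195 / 4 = -48.75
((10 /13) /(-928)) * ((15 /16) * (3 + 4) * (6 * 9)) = -14175 /48256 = -0.29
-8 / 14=-4 / 7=-0.57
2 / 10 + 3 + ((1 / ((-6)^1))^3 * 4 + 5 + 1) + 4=3559 / 270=13.18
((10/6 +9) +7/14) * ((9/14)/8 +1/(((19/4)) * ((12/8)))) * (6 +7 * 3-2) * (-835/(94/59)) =-116269094875/3600576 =-32291.80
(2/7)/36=1/126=0.01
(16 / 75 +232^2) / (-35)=-576688 / 375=-1537.83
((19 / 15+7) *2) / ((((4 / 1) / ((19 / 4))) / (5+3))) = 2356 / 15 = 157.07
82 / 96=41 / 48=0.85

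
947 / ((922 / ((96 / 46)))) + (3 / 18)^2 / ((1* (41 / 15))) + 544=2849106935 / 5216676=546.15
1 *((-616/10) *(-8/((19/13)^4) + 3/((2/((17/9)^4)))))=-1522310594266/1425060135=-1068.24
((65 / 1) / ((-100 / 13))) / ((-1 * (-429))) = -0.02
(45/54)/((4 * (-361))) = -5/8664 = -0.00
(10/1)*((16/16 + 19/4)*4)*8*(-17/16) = -1955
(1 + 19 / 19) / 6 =0.33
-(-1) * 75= 75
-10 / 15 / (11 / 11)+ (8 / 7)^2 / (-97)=-9698 / 14259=-0.68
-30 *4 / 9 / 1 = -40 / 3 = -13.33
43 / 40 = 1.08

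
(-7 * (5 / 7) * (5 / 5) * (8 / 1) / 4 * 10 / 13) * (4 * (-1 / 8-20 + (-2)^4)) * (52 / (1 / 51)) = 336600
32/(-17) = -32/17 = -1.88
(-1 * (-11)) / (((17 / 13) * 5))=143 / 85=1.68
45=45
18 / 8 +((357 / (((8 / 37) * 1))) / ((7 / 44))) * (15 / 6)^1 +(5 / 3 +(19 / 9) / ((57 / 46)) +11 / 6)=25953.70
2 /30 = 1 /15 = 0.07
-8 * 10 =-80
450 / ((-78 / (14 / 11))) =-7.34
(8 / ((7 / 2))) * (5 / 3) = 80 / 21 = 3.81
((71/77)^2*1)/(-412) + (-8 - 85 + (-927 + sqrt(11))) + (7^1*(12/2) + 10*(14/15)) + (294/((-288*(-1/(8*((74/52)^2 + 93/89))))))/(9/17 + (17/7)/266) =-144386738565428449/156582544967849 + sqrt(11) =-918.80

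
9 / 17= 0.53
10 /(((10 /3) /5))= 15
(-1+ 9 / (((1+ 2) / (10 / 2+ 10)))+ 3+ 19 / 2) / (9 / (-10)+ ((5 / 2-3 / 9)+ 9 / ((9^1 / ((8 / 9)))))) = 5085 / 194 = 26.21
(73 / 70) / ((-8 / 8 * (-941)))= 73 / 65870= 0.00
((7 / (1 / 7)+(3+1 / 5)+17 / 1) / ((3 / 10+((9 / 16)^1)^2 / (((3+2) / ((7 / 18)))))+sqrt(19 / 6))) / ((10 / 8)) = -1766559744 / 300937585+181403648 * sqrt(114) / 60187517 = 26.31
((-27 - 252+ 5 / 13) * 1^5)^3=-47516597848 / 2197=-21627946.22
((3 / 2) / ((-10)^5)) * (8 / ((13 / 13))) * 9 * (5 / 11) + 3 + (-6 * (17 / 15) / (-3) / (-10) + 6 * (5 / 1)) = 5407519 / 165000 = 32.77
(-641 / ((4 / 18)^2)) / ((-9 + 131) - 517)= 51921 / 1580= 32.86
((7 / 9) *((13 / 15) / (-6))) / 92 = -91 / 74520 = -0.00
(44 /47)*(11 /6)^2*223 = 296813 /423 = 701.69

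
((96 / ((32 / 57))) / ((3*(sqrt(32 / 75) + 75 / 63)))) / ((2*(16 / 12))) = 2244375 / 87368- 125685*sqrt(6) / 21842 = 11.59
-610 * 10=-6100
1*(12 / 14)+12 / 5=114 / 35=3.26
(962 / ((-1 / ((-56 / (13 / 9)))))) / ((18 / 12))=24864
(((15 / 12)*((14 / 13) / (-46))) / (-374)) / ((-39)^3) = -35 / 26533625976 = -0.00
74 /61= 1.21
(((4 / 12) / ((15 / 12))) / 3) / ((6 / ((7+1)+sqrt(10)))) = 2 * sqrt(10) / 135+16 / 135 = 0.17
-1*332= -332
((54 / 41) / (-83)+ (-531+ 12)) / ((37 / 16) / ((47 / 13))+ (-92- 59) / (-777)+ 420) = -1032004152144 / 836780579507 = -1.23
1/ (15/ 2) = 2/ 15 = 0.13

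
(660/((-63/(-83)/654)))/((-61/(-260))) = 1034976800/427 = 2423833.26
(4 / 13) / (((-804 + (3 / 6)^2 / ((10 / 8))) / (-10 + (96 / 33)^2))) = 3720 / 6321887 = 0.00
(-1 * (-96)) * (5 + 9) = 1344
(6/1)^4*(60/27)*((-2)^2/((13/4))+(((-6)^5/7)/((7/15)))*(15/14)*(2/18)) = -3623362560/4459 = -812595.33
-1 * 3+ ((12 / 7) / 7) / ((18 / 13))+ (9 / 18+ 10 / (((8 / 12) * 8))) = -527 / 1176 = -0.45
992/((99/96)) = 31744/33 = 961.94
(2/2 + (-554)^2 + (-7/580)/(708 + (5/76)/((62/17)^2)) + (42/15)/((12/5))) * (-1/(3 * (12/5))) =-55230008610793073/1295641982808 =-42627.52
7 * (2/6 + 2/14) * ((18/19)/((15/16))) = 64/19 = 3.37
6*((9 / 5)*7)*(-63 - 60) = -46494 / 5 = -9298.80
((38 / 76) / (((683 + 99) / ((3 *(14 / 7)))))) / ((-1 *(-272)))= 3 / 212704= 0.00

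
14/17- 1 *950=-16136/17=-949.18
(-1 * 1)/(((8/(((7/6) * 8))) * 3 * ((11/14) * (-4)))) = 49/396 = 0.12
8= 8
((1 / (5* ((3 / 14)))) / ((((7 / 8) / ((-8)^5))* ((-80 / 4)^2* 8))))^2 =16777216 / 140625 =119.30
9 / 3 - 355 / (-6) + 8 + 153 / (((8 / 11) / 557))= 2813977 / 24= 117249.04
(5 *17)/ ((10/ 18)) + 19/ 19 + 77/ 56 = 1243/ 8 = 155.38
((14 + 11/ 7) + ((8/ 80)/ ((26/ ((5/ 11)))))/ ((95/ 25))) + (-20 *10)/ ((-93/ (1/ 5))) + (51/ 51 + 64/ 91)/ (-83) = 9384811573/ 587230644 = 15.98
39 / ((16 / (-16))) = -39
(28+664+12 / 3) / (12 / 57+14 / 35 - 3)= -66120 / 227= -291.28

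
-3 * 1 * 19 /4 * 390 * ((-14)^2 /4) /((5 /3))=-326781 /2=-163390.50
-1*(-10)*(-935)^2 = 8742250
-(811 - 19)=-792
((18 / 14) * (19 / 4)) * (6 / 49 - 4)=-16245 / 686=-23.68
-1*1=-1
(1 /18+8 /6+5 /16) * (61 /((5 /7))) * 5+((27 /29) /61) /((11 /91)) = 2036057093 /2802096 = 726.62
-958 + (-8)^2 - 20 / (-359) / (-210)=-6739868 / 7539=-894.00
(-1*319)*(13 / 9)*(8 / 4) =-8294 / 9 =-921.56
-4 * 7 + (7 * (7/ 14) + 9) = -31/ 2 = -15.50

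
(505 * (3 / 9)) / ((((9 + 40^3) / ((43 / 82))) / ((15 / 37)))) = 108575 / 194203306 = 0.00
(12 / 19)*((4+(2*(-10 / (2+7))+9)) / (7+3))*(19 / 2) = 97 / 15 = 6.47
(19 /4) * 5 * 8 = 190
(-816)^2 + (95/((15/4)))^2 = 5998480/9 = 666497.78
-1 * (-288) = 288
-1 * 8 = -8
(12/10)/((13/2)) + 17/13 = 97/65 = 1.49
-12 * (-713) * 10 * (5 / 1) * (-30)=-12834000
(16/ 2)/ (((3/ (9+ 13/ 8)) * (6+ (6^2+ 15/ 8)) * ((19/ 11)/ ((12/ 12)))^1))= 7480/ 20007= 0.37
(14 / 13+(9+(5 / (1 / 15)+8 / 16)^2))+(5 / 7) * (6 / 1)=2080119 / 364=5714.61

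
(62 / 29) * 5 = 310 / 29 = 10.69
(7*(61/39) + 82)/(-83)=-3625/3237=-1.12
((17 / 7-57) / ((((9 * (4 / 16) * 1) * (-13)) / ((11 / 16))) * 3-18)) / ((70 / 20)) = 4202 / 39249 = 0.11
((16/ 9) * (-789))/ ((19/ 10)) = -42080/ 57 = -738.25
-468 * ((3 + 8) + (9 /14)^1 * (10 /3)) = -43056 /7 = -6150.86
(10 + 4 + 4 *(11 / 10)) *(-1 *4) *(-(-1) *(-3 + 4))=-368 / 5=-73.60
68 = 68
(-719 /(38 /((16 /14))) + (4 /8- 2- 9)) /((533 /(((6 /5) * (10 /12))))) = -8545 /141778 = -0.06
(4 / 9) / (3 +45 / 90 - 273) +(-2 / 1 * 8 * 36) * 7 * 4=-78236936 / 4851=-16128.00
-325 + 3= -322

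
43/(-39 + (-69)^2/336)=-1.73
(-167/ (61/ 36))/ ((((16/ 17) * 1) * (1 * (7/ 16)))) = -102204/ 427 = -239.35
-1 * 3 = -3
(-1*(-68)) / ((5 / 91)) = 6188 / 5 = 1237.60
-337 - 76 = -413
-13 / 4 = -3.25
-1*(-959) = 959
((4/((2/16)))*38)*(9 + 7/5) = 12646.40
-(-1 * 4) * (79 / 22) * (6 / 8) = 237 / 22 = 10.77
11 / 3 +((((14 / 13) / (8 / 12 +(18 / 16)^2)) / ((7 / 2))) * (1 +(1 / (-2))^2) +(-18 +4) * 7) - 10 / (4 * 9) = -8196289 / 86814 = -94.41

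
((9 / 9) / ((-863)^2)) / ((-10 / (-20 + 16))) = 2 / 3723845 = 0.00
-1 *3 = -3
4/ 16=1/ 4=0.25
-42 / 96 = -7 / 16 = -0.44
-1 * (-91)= 91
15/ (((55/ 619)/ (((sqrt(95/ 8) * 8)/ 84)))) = 619 * sqrt(190)/ 154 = 55.40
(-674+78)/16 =-149/4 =-37.25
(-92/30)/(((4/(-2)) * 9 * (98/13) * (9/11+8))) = 3289/1283310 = 0.00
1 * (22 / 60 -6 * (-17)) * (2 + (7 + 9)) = 9213 / 5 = 1842.60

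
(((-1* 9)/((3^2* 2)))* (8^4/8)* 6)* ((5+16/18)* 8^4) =-37049685.33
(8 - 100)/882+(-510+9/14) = -449345/882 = -509.46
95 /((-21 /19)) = -1805 /21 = -85.95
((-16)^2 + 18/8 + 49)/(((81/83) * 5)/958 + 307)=1.00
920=920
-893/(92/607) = -542051/92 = -5891.86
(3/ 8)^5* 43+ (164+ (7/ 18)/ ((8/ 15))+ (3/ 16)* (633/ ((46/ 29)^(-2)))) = 38333463499/ 82673664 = 463.67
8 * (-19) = -152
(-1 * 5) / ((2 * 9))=-5 / 18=-0.28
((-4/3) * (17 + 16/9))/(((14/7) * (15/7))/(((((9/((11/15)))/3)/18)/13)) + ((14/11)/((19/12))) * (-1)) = -247247/2412909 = -0.10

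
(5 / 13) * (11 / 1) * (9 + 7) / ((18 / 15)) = 2200 / 39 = 56.41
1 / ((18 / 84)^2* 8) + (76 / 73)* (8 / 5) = 28829 / 6570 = 4.39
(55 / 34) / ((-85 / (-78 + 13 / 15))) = 12727 / 8670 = 1.47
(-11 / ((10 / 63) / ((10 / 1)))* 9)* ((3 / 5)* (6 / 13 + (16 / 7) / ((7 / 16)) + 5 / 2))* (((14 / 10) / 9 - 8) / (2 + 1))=364462263 / 4550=80101.60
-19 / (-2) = 19 / 2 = 9.50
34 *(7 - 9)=-68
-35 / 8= -4.38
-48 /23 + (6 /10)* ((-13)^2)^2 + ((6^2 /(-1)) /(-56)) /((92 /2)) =17134.53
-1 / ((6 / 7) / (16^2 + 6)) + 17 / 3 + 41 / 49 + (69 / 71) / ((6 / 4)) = -1038535 / 3479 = -298.52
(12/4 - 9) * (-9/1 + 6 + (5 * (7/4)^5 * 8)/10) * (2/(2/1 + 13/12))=-144351/592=-243.84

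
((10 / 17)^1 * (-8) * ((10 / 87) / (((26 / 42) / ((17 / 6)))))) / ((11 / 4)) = -11200 / 12441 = -0.90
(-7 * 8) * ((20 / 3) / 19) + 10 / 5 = -1006 / 57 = -17.65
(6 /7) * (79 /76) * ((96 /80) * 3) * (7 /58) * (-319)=-23463 /190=-123.49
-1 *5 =-5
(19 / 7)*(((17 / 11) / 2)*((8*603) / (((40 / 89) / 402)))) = 3484222641 / 385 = 9049928.94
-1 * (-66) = 66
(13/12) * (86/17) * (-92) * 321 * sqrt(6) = -2751398 * sqrt(6)/17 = -396442.42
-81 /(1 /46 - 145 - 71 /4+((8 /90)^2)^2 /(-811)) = 24782422432500 /49787660549177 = 0.50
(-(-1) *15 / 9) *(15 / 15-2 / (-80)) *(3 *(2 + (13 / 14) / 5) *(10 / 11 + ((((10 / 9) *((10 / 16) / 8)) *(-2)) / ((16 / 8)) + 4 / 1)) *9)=95832621 / 197120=486.16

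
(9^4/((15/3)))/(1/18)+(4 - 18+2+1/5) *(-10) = 118688/5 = 23737.60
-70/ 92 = -0.76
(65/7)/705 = 13/987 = 0.01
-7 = -7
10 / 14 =5 / 7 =0.71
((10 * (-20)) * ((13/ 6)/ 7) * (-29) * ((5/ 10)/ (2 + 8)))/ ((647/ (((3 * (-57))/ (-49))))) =107445/ 221921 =0.48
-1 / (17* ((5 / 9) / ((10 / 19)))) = -0.06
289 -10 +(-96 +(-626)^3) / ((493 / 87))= -735938673 / 17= -43290510.18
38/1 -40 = -2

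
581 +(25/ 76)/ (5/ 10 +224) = 9913047/ 17062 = 581.00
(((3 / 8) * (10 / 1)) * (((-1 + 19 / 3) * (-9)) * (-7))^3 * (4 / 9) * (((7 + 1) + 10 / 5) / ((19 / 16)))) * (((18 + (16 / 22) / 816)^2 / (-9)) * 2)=-12065190662963200 / 314721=-38336147454.30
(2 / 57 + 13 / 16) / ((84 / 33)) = 8503 / 25536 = 0.33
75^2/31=5625/31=181.45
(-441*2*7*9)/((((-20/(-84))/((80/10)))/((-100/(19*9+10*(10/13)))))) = 2427122880/2323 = 1044822.59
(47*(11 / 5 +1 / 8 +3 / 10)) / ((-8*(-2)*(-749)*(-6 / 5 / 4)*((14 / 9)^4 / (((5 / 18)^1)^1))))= 856575 / 526145536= 0.00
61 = 61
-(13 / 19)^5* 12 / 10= -2227758 / 12380495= -0.18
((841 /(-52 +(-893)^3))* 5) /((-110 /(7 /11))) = 5887 /172333526178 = 0.00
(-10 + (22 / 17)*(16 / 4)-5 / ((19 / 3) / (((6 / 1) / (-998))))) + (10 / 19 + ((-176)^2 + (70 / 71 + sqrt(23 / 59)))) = sqrt(1357) / 59 + 18654636455 / 602293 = 30973.32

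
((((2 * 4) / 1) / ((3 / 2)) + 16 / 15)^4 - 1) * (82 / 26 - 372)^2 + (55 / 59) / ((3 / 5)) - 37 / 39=56863056945029 / 249275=228113757.68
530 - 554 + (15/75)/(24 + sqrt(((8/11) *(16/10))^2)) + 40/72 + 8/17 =-4863077/211752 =-22.97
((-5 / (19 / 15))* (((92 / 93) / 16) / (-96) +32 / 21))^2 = 90614692680625 / 2506623565824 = 36.15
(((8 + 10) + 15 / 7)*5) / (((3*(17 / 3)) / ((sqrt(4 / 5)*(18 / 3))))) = 31.79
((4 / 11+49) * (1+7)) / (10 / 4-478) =-2896 / 3487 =-0.83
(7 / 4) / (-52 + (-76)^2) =7 / 22896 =0.00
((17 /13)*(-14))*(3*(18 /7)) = -1836 /13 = -141.23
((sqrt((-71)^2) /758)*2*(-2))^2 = 20164 /143641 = 0.14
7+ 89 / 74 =8.20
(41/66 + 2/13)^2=442225/736164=0.60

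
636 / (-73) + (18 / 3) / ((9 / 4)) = -1324 / 219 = -6.05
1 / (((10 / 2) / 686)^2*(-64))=-117649 / 400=-294.12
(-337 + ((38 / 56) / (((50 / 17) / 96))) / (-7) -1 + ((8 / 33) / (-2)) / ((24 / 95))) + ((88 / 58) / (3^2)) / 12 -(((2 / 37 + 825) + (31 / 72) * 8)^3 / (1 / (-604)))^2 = -125732166727712904283641021431466315399951497 / 1065668597573002141950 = -117984303013207440831246.80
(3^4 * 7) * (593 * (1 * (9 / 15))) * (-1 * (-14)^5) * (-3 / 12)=-135624826008 / 5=-27124965201.60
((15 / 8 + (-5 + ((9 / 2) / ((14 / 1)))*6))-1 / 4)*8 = -81 / 7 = -11.57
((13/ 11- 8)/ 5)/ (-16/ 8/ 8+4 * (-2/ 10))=100/ 77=1.30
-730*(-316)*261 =60207480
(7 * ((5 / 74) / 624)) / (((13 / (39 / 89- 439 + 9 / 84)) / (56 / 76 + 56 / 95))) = -22945209 / 676724672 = -0.03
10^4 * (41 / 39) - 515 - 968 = 352163 / 39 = 9029.82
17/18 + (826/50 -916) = -404341/450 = -898.54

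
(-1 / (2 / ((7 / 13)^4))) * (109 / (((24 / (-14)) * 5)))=1831963 / 3427320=0.53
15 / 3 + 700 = 705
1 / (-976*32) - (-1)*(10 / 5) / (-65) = -62529 / 2030080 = -0.03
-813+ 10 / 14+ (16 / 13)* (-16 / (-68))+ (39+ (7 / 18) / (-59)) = -1269976979 / 1642914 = -773.00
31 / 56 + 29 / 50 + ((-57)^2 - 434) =3942587 / 1400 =2816.13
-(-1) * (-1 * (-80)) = 80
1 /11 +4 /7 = 51 /77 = 0.66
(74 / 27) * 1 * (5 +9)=1036 / 27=38.37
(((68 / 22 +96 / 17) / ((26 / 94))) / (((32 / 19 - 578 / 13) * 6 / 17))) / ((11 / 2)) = -729581 / 1917729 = -0.38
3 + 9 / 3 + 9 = 15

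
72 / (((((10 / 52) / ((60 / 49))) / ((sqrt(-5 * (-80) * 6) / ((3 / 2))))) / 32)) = 9584640 * sqrt(6) / 49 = 479132.19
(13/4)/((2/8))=13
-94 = -94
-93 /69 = -31 /23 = -1.35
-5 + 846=841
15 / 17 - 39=-648 / 17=-38.12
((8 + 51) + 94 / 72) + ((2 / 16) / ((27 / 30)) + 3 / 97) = 52795 / 873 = 60.48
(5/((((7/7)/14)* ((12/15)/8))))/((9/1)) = 700/9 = 77.78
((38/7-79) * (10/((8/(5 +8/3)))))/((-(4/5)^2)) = 1480625/1344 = 1101.66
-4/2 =-2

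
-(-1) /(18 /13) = 13 /18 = 0.72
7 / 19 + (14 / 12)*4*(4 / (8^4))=10885 / 29184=0.37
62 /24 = 31 /12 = 2.58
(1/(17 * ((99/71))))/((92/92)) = 71/1683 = 0.04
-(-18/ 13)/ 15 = 6/ 65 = 0.09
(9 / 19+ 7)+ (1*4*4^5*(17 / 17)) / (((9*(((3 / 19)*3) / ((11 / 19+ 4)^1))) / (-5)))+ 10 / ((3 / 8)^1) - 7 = -11270557 / 513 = -21969.90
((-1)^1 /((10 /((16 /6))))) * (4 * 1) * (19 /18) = -152 /135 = -1.13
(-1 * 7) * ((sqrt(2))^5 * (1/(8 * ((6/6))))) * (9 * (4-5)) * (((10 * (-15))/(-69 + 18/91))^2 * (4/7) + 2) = 647045847 * sqrt(2)/4355569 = 210.09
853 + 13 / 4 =856.25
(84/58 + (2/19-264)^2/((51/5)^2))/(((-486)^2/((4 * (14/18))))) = 127862549234/14471068811229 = 0.01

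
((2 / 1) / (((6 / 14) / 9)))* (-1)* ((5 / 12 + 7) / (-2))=623 / 4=155.75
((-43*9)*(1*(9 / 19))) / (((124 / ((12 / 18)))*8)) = -1161 / 9424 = -0.12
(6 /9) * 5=3.33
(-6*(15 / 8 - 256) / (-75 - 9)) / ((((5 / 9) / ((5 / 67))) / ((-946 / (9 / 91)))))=12500917 / 536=23322.61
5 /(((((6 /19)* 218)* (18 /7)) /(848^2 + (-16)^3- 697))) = 475016815 /23544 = 20175.71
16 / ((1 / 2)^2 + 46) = 64 / 185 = 0.35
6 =6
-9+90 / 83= -657 / 83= -7.92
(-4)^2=16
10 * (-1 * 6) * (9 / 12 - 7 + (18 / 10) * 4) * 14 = -798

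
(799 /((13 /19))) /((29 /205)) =3112105 /377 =8254.92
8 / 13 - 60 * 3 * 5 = -11692 / 13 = -899.38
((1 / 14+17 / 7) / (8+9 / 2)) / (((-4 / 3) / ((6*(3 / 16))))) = -27 / 160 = -0.17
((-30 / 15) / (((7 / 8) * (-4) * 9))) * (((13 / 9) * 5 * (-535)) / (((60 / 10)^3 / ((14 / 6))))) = -34775 / 13122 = -2.65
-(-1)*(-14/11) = -14/11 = -1.27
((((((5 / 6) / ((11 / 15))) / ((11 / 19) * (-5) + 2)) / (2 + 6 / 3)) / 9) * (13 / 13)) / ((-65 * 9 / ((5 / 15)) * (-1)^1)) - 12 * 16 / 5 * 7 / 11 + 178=3628603829 / 23629320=153.56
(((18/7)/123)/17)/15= 0.00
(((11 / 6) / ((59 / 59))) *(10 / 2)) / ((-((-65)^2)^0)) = -55 / 6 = -9.17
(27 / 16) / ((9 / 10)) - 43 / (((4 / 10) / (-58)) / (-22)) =-1097345 / 8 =-137168.12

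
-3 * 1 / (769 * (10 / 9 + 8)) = -27 / 63058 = -0.00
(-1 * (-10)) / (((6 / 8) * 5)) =8 / 3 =2.67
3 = 3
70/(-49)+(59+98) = 1089/7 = 155.57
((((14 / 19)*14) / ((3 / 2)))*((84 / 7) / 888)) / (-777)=-28 / 234099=-0.00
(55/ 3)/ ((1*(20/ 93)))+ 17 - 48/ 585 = 79691/ 780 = 102.17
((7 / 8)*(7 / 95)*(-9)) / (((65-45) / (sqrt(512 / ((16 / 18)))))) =-1323 / 1900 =-0.70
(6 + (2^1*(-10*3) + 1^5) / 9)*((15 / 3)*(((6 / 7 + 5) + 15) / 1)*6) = -7300 / 21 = -347.62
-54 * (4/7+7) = -2862/7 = -408.86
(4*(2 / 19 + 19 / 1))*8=11616 / 19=611.37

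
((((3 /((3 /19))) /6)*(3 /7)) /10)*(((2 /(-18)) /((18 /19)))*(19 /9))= -6859 /204120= -0.03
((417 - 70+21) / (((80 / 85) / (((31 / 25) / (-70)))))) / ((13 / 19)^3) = -83137939 / 3844750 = -21.62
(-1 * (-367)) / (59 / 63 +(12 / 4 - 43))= -23121 / 2461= -9.39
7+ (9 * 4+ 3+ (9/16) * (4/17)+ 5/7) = 46.85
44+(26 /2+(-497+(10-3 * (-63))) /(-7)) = 697 /7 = 99.57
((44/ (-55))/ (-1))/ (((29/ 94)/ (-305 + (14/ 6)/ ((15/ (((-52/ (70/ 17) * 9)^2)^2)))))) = 10461629798898584/ 155421875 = 67311179.97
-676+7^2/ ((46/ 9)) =-30655/ 46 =-666.41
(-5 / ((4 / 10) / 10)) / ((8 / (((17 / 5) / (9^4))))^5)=-0.00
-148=-148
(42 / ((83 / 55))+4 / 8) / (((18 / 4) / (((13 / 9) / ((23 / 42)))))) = 855946 / 51543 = 16.61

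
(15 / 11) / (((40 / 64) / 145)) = 3480 / 11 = 316.36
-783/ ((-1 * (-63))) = -87/ 7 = -12.43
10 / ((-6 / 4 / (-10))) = 200 / 3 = 66.67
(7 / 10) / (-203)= -1 / 290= -0.00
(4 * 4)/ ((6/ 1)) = 2.67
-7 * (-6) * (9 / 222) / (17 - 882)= -63 / 32005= -0.00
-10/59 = -0.17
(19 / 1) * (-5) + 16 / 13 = -93.77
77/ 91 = 11/ 13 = 0.85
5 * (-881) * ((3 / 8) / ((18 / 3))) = -4405 / 16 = -275.31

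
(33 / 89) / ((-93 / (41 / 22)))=-41 / 5518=-0.01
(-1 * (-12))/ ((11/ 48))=576/ 11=52.36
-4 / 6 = -2 / 3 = -0.67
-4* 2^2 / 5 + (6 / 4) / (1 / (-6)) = -61 / 5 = -12.20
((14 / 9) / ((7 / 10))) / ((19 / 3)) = 0.35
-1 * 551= -551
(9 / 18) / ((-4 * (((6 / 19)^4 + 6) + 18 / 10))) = -651605 / 40711992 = -0.02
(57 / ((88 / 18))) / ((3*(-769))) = -171 / 33836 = -0.01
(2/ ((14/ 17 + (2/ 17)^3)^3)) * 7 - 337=-10396559549205/ 33313574732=-312.08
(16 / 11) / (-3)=-16 / 33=-0.48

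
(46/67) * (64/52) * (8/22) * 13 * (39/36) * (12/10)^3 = 688896/92125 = 7.48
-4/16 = -1/4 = -0.25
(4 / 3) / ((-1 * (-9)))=4 / 27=0.15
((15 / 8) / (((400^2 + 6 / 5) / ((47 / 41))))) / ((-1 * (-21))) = 0.00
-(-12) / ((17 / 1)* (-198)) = -2 / 561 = -0.00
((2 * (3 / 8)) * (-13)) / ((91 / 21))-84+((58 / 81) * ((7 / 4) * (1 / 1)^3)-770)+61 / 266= -36833645 / 43092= -854.77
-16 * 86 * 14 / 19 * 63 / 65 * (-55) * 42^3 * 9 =36039033174.02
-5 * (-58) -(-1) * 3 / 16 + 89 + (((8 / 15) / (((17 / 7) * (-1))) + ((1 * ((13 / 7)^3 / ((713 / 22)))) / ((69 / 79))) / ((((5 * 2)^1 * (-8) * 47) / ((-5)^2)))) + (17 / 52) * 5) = 1778940952470051 / 4674031172720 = 380.60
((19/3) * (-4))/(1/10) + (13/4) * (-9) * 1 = -3391/12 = -282.58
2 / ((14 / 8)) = 8 / 7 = 1.14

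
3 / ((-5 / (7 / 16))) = -21 / 80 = -0.26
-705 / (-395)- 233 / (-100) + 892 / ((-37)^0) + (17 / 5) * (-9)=6837567 / 7900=865.51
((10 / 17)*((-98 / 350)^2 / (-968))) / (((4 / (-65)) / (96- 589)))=-18473 / 48400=-0.38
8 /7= 1.14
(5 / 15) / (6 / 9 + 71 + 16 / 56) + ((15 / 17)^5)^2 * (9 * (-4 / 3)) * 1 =-10441712925509357 / 3046166783578439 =-3.43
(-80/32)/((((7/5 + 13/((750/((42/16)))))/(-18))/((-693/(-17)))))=8910000/7021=1269.05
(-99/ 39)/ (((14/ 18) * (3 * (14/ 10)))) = -495/ 637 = -0.78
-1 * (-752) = 752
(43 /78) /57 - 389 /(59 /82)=-141815971 /262314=-540.63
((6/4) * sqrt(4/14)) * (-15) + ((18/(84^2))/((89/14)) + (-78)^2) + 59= 15308357/2492 - 45 * sqrt(14)/14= 6130.97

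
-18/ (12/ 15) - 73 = -191/ 2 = -95.50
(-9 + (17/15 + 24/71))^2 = 64288324/1134225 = 56.68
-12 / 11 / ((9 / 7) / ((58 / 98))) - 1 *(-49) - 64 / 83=47.73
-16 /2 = -8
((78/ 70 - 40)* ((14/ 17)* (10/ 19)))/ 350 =-2722/ 56525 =-0.05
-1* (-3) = 3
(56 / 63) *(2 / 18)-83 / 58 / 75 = 9359 / 117450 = 0.08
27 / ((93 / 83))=747 / 31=24.10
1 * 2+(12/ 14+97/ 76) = 2199/ 532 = 4.13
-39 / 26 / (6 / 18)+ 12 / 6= -5 / 2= -2.50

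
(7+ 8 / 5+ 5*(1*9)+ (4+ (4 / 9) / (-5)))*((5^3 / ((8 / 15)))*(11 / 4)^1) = 889625 / 24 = 37067.71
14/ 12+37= 229/ 6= 38.17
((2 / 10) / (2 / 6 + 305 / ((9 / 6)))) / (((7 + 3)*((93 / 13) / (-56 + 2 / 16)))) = -447 / 582800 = -0.00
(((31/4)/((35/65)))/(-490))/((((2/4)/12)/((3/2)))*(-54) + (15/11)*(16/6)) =-4433/322420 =-0.01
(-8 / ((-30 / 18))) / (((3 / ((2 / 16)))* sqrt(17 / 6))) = sqrt(102) / 85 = 0.12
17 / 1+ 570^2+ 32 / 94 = 15271115 / 47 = 324917.34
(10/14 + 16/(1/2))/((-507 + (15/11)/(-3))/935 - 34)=-2355265/2486904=-0.95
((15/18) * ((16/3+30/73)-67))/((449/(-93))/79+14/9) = -164266675/4809094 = -34.16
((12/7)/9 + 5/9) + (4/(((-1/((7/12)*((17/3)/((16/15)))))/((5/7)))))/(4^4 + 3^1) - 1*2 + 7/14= -29395/37296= -0.79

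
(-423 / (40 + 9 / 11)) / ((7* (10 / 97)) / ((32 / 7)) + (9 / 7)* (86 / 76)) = -6.43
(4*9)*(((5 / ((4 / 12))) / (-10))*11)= -594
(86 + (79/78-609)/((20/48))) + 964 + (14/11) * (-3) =-295286/715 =-412.99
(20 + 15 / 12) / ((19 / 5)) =425 / 76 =5.59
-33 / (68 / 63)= -2079 / 68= -30.57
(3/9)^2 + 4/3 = 13/9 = 1.44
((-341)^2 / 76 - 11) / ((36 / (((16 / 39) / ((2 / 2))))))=115445 / 6669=17.31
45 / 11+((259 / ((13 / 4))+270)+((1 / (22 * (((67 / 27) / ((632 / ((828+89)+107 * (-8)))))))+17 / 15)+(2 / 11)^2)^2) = 254387062473640378 / 715329089657325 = 355.62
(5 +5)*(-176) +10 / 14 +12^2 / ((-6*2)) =-12399 / 7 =-1771.29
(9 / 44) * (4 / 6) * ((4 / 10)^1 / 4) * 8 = 6 / 55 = 0.11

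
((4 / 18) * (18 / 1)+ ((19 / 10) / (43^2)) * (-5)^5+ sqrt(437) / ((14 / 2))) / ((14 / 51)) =148767 / 51772+ 51 * sqrt(437) / 98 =13.75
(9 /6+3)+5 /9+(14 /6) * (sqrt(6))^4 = 1603 /18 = 89.06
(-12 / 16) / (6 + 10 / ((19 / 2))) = -57 / 536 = -0.11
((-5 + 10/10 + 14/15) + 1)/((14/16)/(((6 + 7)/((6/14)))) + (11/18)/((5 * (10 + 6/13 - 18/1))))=-473928/2897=-163.59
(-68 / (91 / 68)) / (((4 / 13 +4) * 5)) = -2.36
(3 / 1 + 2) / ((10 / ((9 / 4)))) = 9 / 8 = 1.12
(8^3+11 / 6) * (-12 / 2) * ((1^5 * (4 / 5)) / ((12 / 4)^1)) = -12332 / 15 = -822.13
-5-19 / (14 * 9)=-649 / 126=-5.15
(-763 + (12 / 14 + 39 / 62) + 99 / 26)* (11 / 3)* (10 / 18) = -117561895 / 76167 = -1543.48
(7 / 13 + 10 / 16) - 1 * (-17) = 1889 / 104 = 18.16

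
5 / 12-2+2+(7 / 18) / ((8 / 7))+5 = 829 / 144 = 5.76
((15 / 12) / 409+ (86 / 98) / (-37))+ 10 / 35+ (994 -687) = 911369041 / 2966068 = 307.27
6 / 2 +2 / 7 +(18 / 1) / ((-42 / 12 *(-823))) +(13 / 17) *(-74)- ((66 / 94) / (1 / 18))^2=-46085965825 / 216342833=-213.02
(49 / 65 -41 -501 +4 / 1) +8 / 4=-34791 / 65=-535.25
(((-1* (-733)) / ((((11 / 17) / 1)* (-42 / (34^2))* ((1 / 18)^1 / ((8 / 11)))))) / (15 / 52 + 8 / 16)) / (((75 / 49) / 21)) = -880889423232 / 124025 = -7102515.00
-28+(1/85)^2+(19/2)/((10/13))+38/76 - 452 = -13500631/28900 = -467.15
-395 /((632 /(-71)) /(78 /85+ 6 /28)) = 50.23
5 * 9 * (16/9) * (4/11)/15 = 64/33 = 1.94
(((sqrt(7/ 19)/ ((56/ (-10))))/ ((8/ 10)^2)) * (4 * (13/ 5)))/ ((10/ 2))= -65 * sqrt(133)/ 2128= -0.35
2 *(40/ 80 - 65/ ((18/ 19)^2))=-23303/ 162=-143.85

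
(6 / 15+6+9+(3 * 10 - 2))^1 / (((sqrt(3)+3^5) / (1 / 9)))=1953 / 98410 - 217 * sqrt(3) / 2657070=0.02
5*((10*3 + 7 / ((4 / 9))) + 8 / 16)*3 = 2775 / 4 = 693.75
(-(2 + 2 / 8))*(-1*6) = 27 / 2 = 13.50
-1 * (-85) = 85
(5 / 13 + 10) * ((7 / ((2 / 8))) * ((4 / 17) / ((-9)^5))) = -560 / 483327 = -0.00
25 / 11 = 2.27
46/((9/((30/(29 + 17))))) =10/3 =3.33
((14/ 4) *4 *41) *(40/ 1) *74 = 1699040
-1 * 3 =-3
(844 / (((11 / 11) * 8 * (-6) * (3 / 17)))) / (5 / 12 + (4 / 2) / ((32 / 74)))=-7174 / 363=-19.76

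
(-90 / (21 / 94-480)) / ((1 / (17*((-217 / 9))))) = -3467660 / 45099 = -76.89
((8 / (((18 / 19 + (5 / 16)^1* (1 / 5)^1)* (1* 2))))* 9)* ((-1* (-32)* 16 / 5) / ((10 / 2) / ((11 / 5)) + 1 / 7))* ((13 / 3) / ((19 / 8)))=131203072 / 47585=2757.24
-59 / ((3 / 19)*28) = -1121 / 84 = -13.35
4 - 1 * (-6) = 10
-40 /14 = -20 /7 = -2.86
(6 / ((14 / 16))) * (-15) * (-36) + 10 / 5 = 25934 / 7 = 3704.86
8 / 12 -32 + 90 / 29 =-2456 / 87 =-28.23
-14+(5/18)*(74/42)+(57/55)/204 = -9546499/706860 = -13.51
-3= -3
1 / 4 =0.25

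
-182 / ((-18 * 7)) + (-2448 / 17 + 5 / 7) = -8936 / 63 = -141.84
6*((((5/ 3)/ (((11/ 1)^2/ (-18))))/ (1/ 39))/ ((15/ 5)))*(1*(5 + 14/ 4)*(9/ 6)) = -29835/ 121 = -246.57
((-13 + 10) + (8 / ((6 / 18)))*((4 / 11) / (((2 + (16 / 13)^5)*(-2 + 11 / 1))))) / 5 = -82721831 / 147770865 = -0.56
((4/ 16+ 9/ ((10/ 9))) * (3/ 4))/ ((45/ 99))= 5511/ 400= 13.78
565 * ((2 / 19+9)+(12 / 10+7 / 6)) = 6481.64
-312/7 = -44.57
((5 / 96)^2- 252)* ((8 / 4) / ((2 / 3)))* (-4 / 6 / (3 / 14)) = 16256849 / 6912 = 2351.97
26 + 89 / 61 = 1675 / 61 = 27.46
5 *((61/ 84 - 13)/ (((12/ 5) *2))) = -25775/ 2016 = -12.79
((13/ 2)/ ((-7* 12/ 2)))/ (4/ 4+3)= -13/ 336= -0.04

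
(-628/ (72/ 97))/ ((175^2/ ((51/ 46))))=-258893/ 8452500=-0.03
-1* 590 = -590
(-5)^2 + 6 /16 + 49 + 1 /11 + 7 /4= 6707 /88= 76.22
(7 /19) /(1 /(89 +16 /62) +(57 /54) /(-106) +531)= 36956052 /53264354729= 0.00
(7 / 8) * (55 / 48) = 385 / 384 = 1.00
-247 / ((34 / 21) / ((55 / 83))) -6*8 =-420741 / 2822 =-149.09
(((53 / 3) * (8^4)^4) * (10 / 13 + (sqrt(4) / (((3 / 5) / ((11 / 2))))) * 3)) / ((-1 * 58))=-186477172070809600 / 39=-4781465950533579.49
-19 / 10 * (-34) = 323 / 5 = 64.60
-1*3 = -3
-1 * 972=-972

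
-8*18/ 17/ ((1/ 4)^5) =-147456/ 17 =-8673.88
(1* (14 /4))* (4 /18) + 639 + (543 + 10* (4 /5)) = 10717 /9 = 1190.78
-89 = -89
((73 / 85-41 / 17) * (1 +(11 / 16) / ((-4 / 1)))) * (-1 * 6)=5247 / 680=7.72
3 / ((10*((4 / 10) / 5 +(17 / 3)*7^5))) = 45 / 14285962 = 0.00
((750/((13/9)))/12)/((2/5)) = 5625/52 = 108.17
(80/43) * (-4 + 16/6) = -2.48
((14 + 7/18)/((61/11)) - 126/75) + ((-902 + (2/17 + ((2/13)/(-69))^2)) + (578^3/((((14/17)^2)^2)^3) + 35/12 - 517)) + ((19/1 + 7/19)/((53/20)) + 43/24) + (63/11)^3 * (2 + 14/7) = 393180181436752866899343264572190936881/198133366314132946594958860800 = 1984421850.55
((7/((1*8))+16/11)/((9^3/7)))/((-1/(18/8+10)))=-70315/256608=-0.27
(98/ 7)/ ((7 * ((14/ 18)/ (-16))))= -288/ 7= -41.14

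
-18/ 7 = -2.57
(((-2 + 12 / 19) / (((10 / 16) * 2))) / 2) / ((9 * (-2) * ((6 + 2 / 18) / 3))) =78 / 5225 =0.01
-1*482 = -482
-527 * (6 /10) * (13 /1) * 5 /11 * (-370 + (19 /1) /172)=1307602413 /1892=691121.78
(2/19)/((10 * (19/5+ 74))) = 1/7391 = 0.00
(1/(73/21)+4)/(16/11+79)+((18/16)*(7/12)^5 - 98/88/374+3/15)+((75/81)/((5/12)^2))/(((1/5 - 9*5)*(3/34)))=-70156183856377/68585279938560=-1.02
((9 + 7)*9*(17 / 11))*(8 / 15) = 6528 / 55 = 118.69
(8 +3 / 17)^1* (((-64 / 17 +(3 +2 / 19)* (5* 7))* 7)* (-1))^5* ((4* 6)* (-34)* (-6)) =-30074004279653817130289874914976 / 3515706497843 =-8554185139773526168.01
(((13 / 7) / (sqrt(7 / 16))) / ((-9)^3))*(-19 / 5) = 988*sqrt(7) / 178605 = 0.01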